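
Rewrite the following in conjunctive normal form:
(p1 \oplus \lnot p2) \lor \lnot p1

\lnot p1 \lor p2

(p1 \oplus \lnot p2) \lor \lnot p1
= (p1 \lor \lnot p2) \land \lnot (p1 \land \lnot p2) \lor \lnot p1   (expand \oplus)
= (p1 \lor \lnot p2) \land (\lnot p1 \lor \lnot \lnot p2) \lor \lnot p1   (De Morgan)
= (p1 \lor \lnot p2) \land (\lnot p1 \lor p2) \lor \lnot p1   (double negation)
= (p1 \lor \lnot p2 \lor \lnot p1) \land (\lnot p1 \lor p2 \lor \lnot p1)   (distribute \lor over \land)
= \lnot p1 \lor p2   (simplify)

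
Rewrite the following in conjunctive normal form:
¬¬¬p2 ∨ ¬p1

¬¬¬p2 ∨ ¬p1
= ¬p2 ∨ ¬p1   [double negation]

¬p2 ∨ ¬p1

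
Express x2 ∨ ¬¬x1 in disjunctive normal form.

x2 ∨ ¬¬x1
= x2 ∨ x1   (double negation)

x2 ∨ x1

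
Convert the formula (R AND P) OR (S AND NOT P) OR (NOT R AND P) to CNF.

P OR S

(R AND P) OR (S AND NOT P) OR (NOT R AND P)
≡ (R OR S OR NOT R) AND (R OR S OR P) AND (R OR NOT P OR NOT R) AND (R OR NOT P OR P) AND (P OR S OR NOT R) AND (P OR S OR P) AND (P OR NOT P OR NOT R) AND (P OR NOT P OR P)
≡ P OR S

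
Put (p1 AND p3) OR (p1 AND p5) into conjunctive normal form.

(p1 AND p3) OR (p1 AND p5)
≡ (p1 OR p1) AND (p1 OR p5) AND (p3 OR p1) AND (p3 OR p5)   — distribute OR over AND
≡ p1 AND (p3 OR p5)   — simplify

p1 AND (p3 OR p5)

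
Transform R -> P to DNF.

R -> P
= ~R | P   [eliminate ->]

~R | P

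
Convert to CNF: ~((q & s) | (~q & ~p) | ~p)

~((q & s) | (~q & ~p) | ~p)
≡ ~(q & s) & ~(~q & ~p) & ~~p   [De Morgan]
≡ (~q | ~s) & ~(~q & ~p) & ~~p   [De Morgan]
≡ (~q | ~s) & (~~q | ~~p) & ~~p   [De Morgan]
≡ (~q | ~s) & (q | ~~p) & ~~p   [double negation]
≡ (~q | ~s) & (q | p) & ~~p   [double negation]
≡ (~q | ~s) & (q | p) & p   [double negation]
≡ (~q | ~s) & p   [simplify]

(~q | ~s) & p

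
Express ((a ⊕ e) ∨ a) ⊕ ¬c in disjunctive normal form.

(¬a ∧ e ∧ c) ∨ (a ∧ c) ∨ (¬a ∧ ¬e ∧ ¬c)

((a ⊕ e) ∨ a) ⊕ ¬c
≡ (((a ⊕ e) ∨ a) ∧ ¬¬c) ∨ (¬((a ⊕ e) ∨ a) ∧ ¬c)   — expand ⊕
≡ (((a ∧ ¬e) ∨ (¬a ∧ e) ∨ a) ∧ ¬¬c) ∨ (¬((a ⊕ e) ∨ a) ∧ ¬c)   — expand ⊕
≡ (((a ∧ ¬e) ∨ (¬a ∧ e) ∨ a) ∧ ¬¬c) ∨ (¬((a ∧ ¬e) ∨ (¬a ∧ e) ∨ a) ∧ ¬c)   — expand ⊕
≡ (((a ∧ ¬e) ∨ (¬a ∧ e) ∨ a) ∧ c) ∨ (¬((a ∧ ¬e) ∨ (¬a ∧ e) ∨ a) ∧ ¬c)   — double negation
≡ (((a ∧ ¬e) ∨ (¬a ∧ e) ∨ a) ∧ c) ∨ (¬(a ∧ ¬e) ∧ ¬(¬a ∧ e) ∧ ¬a ∧ ¬c)   — De Morgan
≡ (((a ∧ ¬e) ∨ (¬a ∧ e) ∨ a) ∧ c) ∨ ((¬a ∨ ¬¬e) ∧ ¬(¬a ∧ e) ∧ ¬a ∧ ¬c)   — De Morgan
≡ (((a ∧ ¬e) ∨ (¬a ∧ e) ∨ a) ∧ c) ∨ ((¬a ∨ e) ∧ ¬(¬a ∧ e) ∧ ¬a ∧ ¬c)   — double negation
≡ (((a ∧ ¬e) ∨ (¬a ∧ e) ∨ a) ∧ c) ∨ ((¬a ∨ e) ∧ (¬¬a ∨ ¬e) ∧ ¬a ∧ ¬c)   — De Morgan
≡ (((a ∧ ¬e) ∨ (¬a ∧ e) ∨ a) ∧ c) ∨ ((¬a ∨ e) ∧ (a ∨ ¬e) ∧ ¬a ∧ ¬c)   — double negation
≡ (a ∧ ¬e ∧ c) ∨ (¬a ∧ e ∧ c) ∨ (a ∧ c) ∨ (¬a ∧ a ∧ ¬a ∧ ¬c) ∨ (¬a ∧ ¬e ∧ ¬a ∧ ¬c) ∨ (e ∧ a ∧ ¬a ∧ ¬c) ∨ (e ∧ ¬e ∧ ¬a ∧ ¬c)   — distribute ∧ over ∨
≡ (¬a ∧ e ∧ c) ∨ (a ∧ c) ∨ (¬a ∧ ¬e ∧ ¬c)   — simplify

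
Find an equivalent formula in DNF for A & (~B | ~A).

A & (~B | ~A)
≡ (A & ~B) | (A & ~A)   — distribute & over |
≡ A & ~B   — simplify

A & ~B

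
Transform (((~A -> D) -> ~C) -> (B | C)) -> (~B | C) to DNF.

~B | C

(((~A -> D) -> ~C) -> (B | C)) -> (~B | C)
≡ ~(((~A -> D) -> ~C) -> (B | C)) | ~B | C
≡ ~(~((~A -> D) -> ~C) | B | C) | ~B | C
≡ ~(~(~(~A -> D) | ~C) | B | C) | ~B | C
≡ ~(~(~(~~A | D) | ~C) | B | C) | ~B | C
≡ (~~(~(~~A | D) | ~C) & ~B & ~C) | ~B | C
≡ ((~(~~A | D) | ~C) & ~B & ~C) | ~B | C
≡ (((~~~A & ~D) | ~C) & ~B & ~C) | ~B | C
≡ (((~A & ~D) | ~C) & ~B & ~C) | ~B | C
≡ (~A & ~D & ~B & ~C) | (~C & ~B & ~C) | ~B | C
≡ ~B | C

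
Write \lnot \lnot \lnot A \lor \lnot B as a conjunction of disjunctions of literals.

\lnot \lnot \lnot A \lor \lnot B
⇔ \lnot A \lor \lnot B   — double negation

\lnot A \lor \lnot B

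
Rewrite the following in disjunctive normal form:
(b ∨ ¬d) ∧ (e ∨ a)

(b ∨ ¬d) ∧ (e ∨ a)
≡ b ∧ e ∨ b ∧ a ∨ ¬d ∧ e ∨ ¬d ∧ a   (distribute ∧ over ∨)

b ∧ e ∨ b ∧ a ∨ ¬d ∧ e ∨ ¬d ∧ a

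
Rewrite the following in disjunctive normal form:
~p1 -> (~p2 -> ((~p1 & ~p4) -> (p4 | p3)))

p1 | p2 | p4 | p3

~p1 -> (~p2 -> ((~p1 & ~p4) -> (p4 | p3)))
≡ ~~p1 | (~p2 -> ((~p1 & ~p4) -> (p4 | p3)))   [eliminate ->]
≡ ~~p1 | ~~p2 | ((~p1 & ~p4) -> (p4 | p3))   [eliminate ->]
≡ ~~p1 | ~~p2 | ~(~p1 & ~p4) | p4 | p3   [eliminate ->]
≡ p1 | ~~p2 | ~(~p1 & ~p4) | p4 | p3   [double negation]
≡ p1 | p2 | ~(~p1 & ~p4) | p4 | p3   [double negation]
≡ p1 | p2 | ~~p1 | ~~p4 | p4 | p3   [De Morgan]
≡ p1 | p2 | p1 | ~~p4 | p4 | p3   [double negation]
≡ p1 | p2 | p1 | p4 | p4 | p3   [double negation]
≡ p1 | p2 | p4 | p3   [simplify]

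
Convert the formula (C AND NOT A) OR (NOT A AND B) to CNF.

(C OR B) AND NOT A

(C AND NOT A) OR (NOT A AND B)
= (C OR NOT A) AND (C OR B) AND (NOT A OR NOT A) AND (NOT A OR B)   [distribute OR over AND]
= (C OR B) AND NOT A   [simplify]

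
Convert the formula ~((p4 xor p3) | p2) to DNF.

(~p4 & ~p3 & ~p2) | (p3 & p4 & ~p2)

~((p4 xor p3) | p2)
= ~((p4 & ~p3) | (~p4 & p3) | p2)   (expand xor)
= ~(p4 & ~p3) & ~(~p4 & p3) & ~p2   (De Morgan)
= (~p4 | ~~p3) & ~(~p4 & p3) & ~p2   (De Morgan)
= (~p4 | p3) & ~(~p4 & p3) & ~p2   (double negation)
= (~p4 | p3) & (~~p4 | ~p3) & ~p2   (De Morgan)
= (~p4 | p3) & (p4 | ~p3) & ~p2   (double negation)
= (~p4 & p4 & ~p2) | (~p4 & ~p3 & ~p2) | (p3 & p4 & ~p2) | (p3 & ~p3 & ~p2)   (distribute & over |)
= (~p4 & ~p3 & ~p2) | (p3 & p4 & ~p2)   (simplify)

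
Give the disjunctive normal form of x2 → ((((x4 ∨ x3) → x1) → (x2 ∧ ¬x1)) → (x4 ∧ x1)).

x2 → ((((x4 ∨ x3) → x1) → (x2 ∧ ¬x1)) → (x4 ∧ x1))
= ¬x2 ∨ ((((x4 ∨ x3) → x1) → (x2 ∧ ¬x1)) → (x4 ∧ x1))
= ¬x2 ∨ ¬(((x4 ∨ x3) → x1) → (x2 ∧ ¬x1)) ∨ (x4 ∧ x1)
= ¬x2 ∨ ¬(¬((x4 ∨ x3) → x1) ∨ (x2 ∧ ¬x1)) ∨ (x4 ∧ x1)
= ¬x2 ∨ ¬(¬(¬(x4 ∨ x3) ∨ x1) ∨ (x2 ∧ ¬x1)) ∨ (x4 ∧ x1)
= ¬x2 ∨ (¬¬(¬(x4 ∨ x3) ∨ x1) ∧ ¬(x2 ∧ ¬x1)) ∨ (x4 ∧ x1)
= ¬x2 ∨ ((¬(x4 ∨ x3) ∨ x1) ∧ ¬(x2 ∧ ¬x1)) ∨ (x4 ∧ x1)
= ¬x2 ∨ (((¬x4 ∧ ¬x3) ∨ x1) ∧ ¬(x2 ∧ ¬x1)) ∨ (x4 ∧ x1)
= ¬x2 ∨ (((¬x4 ∧ ¬x3) ∨ x1) ∧ (¬x2 ∨ ¬¬x1)) ∨ (x4 ∧ x1)
= ¬x2 ∨ (((¬x4 ∧ ¬x3) ∨ x1) ∧ (¬x2 ∨ x1)) ∨ (x4 ∧ x1)
= ¬x2 ∨ (¬x4 ∧ ¬x3 ∧ ¬x2) ∨ (¬x4 ∧ ¬x3 ∧ x1) ∨ (x1 ∧ ¬x2) ∨ (x1 ∧ x1) ∨ (x4 ∧ x1)
= ¬x2 ∨ x1

¬x2 ∨ x1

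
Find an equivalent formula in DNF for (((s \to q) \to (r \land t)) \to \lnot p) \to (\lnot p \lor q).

(s \land \lnot q \land p) \lor (r \land t \land p) \lor \lnot p \lor q

(((s \to q) \to (r \land t)) \to \lnot p) \to (\lnot p \lor q)
⇔ \lnot (((s \to q) \to (r \land t)) \to \lnot p) \lor \lnot p \lor q
⇔ \lnot (\lnot ((s \to q) \to (r \land t)) \lor \lnot p) \lor \lnot p \lor q
⇔ \lnot (\lnot (\lnot (s \to q) \lor (r \land t)) \lor \lnot p) \lor \lnot p \lor q
⇔ \lnot (\lnot (\lnot (\lnot s \lor q) \lor (r \land t)) \lor \lnot p) \lor \lnot p \lor q
⇔ (\lnot \lnot (\lnot (\lnot s \lor q) \lor (r \land t)) \land \lnot \lnot p) \lor \lnot p \lor q
⇔ ((\lnot (\lnot s \lor q) \lor (r \land t)) \land \lnot \lnot p) \lor \lnot p \lor q
⇔ (((\lnot \lnot s \land \lnot q) \lor (r \land t)) \land \lnot \lnot p) \lor \lnot p \lor q
⇔ (((s \land \lnot q) \lor (r \land t)) \land \lnot \lnot p) \lor \lnot p \lor q
⇔ (((s \land \lnot q) \lor (r \land t)) \land p) \lor \lnot p \lor q
⇔ (s \land \lnot q \land p) \lor (r \land t \land p) \lor \lnot p \lor q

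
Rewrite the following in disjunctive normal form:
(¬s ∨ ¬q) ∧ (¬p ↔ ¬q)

(¬s ∨ ¬q) ∧ (¬p ↔ ¬q)
≡ (¬s ∨ ¬q) ∧ (¬p → ¬q) ∧ (¬q → ¬p)   [eliminate ↔]
≡ (¬s ∨ ¬q) ∧ (¬¬p ∨ ¬q) ∧ (¬q → ¬p)   [eliminate →]
≡ (¬s ∨ ¬q) ∧ (¬¬p ∨ ¬q) ∧ (¬¬q ∨ ¬p)   [eliminate →]
≡ (¬s ∨ ¬q) ∧ (p ∨ ¬q) ∧ (¬¬q ∨ ¬p)   [double negation]
≡ (¬s ∨ ¬q) ∧ (p ∨ ¬q) ∧ (q ∨ ¬p)   [double negation]
≡ (¬s ∧ p ∧ q) ∨ (¬s ∧ p ∧ ¬p) ∨ (¬s ∧ ¬q ∧ q) ∨ (¬s ∧ ¬q ∧ ¬p) ∨ (¬q ∧ p ∧ q) ∨ (¬q ∧ p ∧ ¬p) ∨ (¬q ∧ ¬q ∧ q) ∨ (¬q ∧ ¬q ∧ ¬p)   [distribute ∧ over ∨]
≡ (¬s ∧ p ∧ q) ∨ (¬q ∧ ¬p)   [simplify]

(¬s ∧ p ∧ q) ∨ (¬q ∧ ¬p)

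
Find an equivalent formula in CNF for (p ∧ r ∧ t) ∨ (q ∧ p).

(p ∧ r ∧ t) ∨ (q ∧ p)
≡ (p ∨ q) ∧ (p ∨ p) ∧ (r ∨ q) ∧ (r ∨ p) ∧ (t ∨ q) ∧ (t ∨ p)   [distribute ∨ over ∧]
≡ p ∧ (r ∨ q) ∧ (t ∨ q)   [simplify]

p ∧ (r ∨ q) ∧ (t ∨ q)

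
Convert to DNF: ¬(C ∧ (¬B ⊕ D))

¬C ∨ (B ∧ ¬D) ∨ (D ∧ ¬B)

¬(C ∧ (¬B ⊕ D))
≡ ¬(C ∧ ((¬B ∧ ¬D) ∨ (¬¬B ∧ D)))   [expand ⊕]
≡ ¬C ∨ ¬((¬B ∧ ¬D) ∨ (¬¬B ∧ D))   [De Morgan]
≡ ¬C ∨ (¬(¬B ∧ ¬D) ∧ ¬(¬¬B ∧ D))   [De Morgan]
≡ ¬C ∨ ((¬¬B ∨ ¬¬D) ∧ ¬(¬¬B ∧ D))   [De Morgan]
≡ ¬C ∨ ((B ∨ ¬¬D) ∧ ¬(¬¬B ∧ D))   [double negation]
≡ ¬C ∨ ((B ∨ D) ∧ ¬(¬¬B ∧ D))   [double negation]
≡ ¬C ∨ ((B ∨ D) ∧ (¬¬¬B ∨ ¬D))   [De Morgan]
≡ ¬C ∨ ((B ∨ D) ∧ (¬B ∨ ¬D))   [double negation]
≡ ¬C ∨ (B ∧ ¬B) ∨ (B ∧ ¬D) ∨ (D ∧ ¬B) ∨ (D ∧ ¬D)   [distribute ∧ over ∨]
≡ ¬C ∨ (B ∧ ¬D) ∨ (D ∧ ¬B)   [simplify]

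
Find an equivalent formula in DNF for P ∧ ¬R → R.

P ∧ ¬R → R
= ¬(P ∧ ¬R) ∨ R   [eliminate →]
= ¬P ∨ ¬¬R ∨ R   [De Morgan]
= ¬P ∨ R ∨ R   [double negation]
= ¬P ∨ R   [simplify]

¬P ∨ R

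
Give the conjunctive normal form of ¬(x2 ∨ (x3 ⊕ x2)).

¬x2 ∧ (¬x3 ∨ x2)

¬(x2 ∨ (x3 ⊕ x2))
⇔ ¬(x2 ∨ (x3 ∨ x2) ∧ ¬(x3 ∧ x2))   — expand ⊕
⇔ ¬x2 ∧ ¬((x3 ∨ x2) ∧ ¬(x3 ∧ x2))   — De Morgan
⇔ ¬x2 ∧ (¬(x3 ∨ x2) ∨ ¬¬(x3 ∧ x2))   — De Morgan
⇔ ¬x2 ∧ (¬x3 ∧ ¬x2 ∨ ¬¬(x3 ∧ x2))   — De Morgan
⇔ ¬x2 ∧ (¬x3 ∧ ¬x2 ∨ x3 ∧ x2)   — double negation
⇔ ¬x2 ∧ (¬x3 ∨ x3) ∧ (¬x3 ∨ x2) ∧ (¬x2 ∨ x3) ∧ (¬x2 ∨ x2)   — distribute ∨ over ∧
⇔ ¬x2 ∧ (¬x3 ∨ x2)   — simplify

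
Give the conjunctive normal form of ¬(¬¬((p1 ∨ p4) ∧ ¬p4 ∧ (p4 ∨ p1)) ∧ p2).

¬(¬¬((p1 ∨ p4) ∧ ¬p4 ∧ (p4 ∨ p1)) ∧ p2)
⇔ ¬¬¬((p1 ∨ p4) ∧ ¬p4 ∧ (p4 ∨ p1)) ∨ ¬p2   [De Morgan]
⇔ ¬((p1 ∨ p4) ∧ ¬p4 ∧ (p4 ∨ p1)) ∨ ¬p2   [double negation]
⇔ ¬(p1 ∨ p4) ∨ ¬¬p4 ∨ ¬(p4 ∨ p1) ∨ ¬p2   [De Morgan]
⇔ (¬p1 ∧ ¬p4) ∨ ¬¬p4 ∨ ¬(p4 ∨ p1) ∨ ¬p2   [De Morgan]
⇔ (¬p1 ∧ ¬p4) ∨ p4 ∨ ¬(p4 ∨ p1) ∨ ¬p2   [double negation]
⇔ (¬p1 ∧ ¬p4) ∨ p4 ∨ (¬p4 ∧ ¬p1) ∨ ¬p2   [De Morgan]
⇔ (¬p1 ∨ p4 ∨ ¬p4 ∨ ¬p2) ∧ (¬p1 ∨ p4 ∨ ¬p1 ∨ ¬p2) ∧ (¬p4 ∨ p4 ∨ ¬p4 ∨ ¬p2) ∧ (¬p4 ∨ p4 ∨ ¬p1 ∨ ¬p2)   [distribute ∨ over ∧]
⇔ ¬p1 ∨ p4 ∨ ¬p2   [simplify]

¬p1 ∨ p4 ∨ ¬p2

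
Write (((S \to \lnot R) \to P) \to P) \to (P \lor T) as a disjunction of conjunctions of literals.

(((S \to \lnot R) \to P) \to P) \to (P \lor T)
≡ \lnot (((S \to \lnot R) \to P) \to P) \lor P \lor T   (eliminate \to)
≡ \lnot (\lnot ((S \to \lnot R) \to P) \lor P) \lor P \lor T   (eliminate \to)
≡ \lnot (\lnot (\lnot (S \to \lnot R) \lor P) \lor P) \lor P \lor T   (eliminate \to)
≡ \lnot (\lnot (\lnot (\lnot S \lor \lnot R) \lor P) \lor P) \lor P \lor T   (eliminate \to)
≡ (\lnot \lnot (\lnot (\lnot S \lor \lnot R) \lor P) \land \lnot P) \lor P \lor T   (De Morgan)
≡ ((\lnot (\lnot S \lor \lnot R) \lor P) \land \lnot P) \lor P \lor T   (double negation)
≡ (((\lnot \lnot S \land \lnot \lnot R) \lor P) \land \lnot P) \lor P \lor T   (De Morgan)
≡ (((S \land \lnot \lnot R) \lor P) \land \lnot P) \lor P \lor T   (double negation)
≡ (((S \land R) \lor P) \land \lnot P) \lor P \lor T   (double negation)
≡ (S \land R \land \lnot P) \lor (P \land \lnot P) \lor P \lor T   (distribute \land over \lor)
≡ (S \land R \land \lnot P) \lor P \lor T   (simplify)

(S \land R \land \lnot P) \lor P \lor T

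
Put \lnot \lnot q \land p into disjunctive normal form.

\lnot \lnot q \land p
⇔ q \land p   [double negation]

q \land p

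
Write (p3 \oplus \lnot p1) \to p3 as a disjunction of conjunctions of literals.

(p3 \oplus \lnot p1) \to p3
≡ \lnot (p3 \oplus \lnot p1) \lor p3   — eliminate \to
≡ \lnot ((p3 \land \lnot \lnot p1) \lor (\lnot p3 \land \lnot p1)) \lor p3   — expand \oplus
≡ (\lnot (p3 \land \lnot \lnot p1) \land \lnot (\lnot p3 \land \lnot p1)) \lor p3   — De Morgan
≡ ((\lnot p3 \lor \lnot \lnot \lnot p1) \land \lnot (\lnot p3 \land \lnot p1)) \lor p3   — De Morgan
≡ ((\lnot p3 \lor \lnot p1) \land \lnot (\lnot p3 \land \lnot p1)) \lor p3   — double negation
≡ ((\lnot p3 \lor \lnot p1) \land (\lnot \lnot p3 \lor \lnot \lnot p1)) \lor p3   — De Morgan
≡ ((\lnot p3 \lor \lnot p1) \land (p3 \lor \lnot \lnot p1)) \lor p3   — double negation
≡ ((\lnot p3 \lor \lnot p1) \land (p3 \lor p1)) \lor p3   — double negation
≡ (\lnot p3 \land p3) \lor (\lnot p3 \land p1) \lor (\lnot p1 \land p3) \lor (\lnot p1 \land p1) \lor p3   — distribute \land over \lor
≡ (\lnot p3 \land p1) \lor p3   — simplify

(\lnot p3 \land p1) \lor p3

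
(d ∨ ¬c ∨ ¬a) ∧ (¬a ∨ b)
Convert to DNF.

(d ∧ b) ∨ (¬c ∧ b) ∨ ¬a

(d ∨ ¬c ∨ ¬a) ∧ (¬a ∨ b)
= (d ∧ ¬a) ∨ (d ∧ b) ∨ (¬c ∧ ¬a) ∨ (¬c ∧ b) ∨ (¬a ∧ ¬a) ∨ (¬a ∧ b)
= (d ∧ b) ∨ (¬c ∧ b) ∨ ¬a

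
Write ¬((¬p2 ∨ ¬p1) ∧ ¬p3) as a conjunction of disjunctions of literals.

¬((¬p2 ∨ ¬p1) ∧ ¬p3)
≡ ¬(¬p2 ∨ ¬p1) ∨ ¬¬p3   [De Morgan]
≡ (¬¬p2 ∧ ¬¬p1) ∨ ¬¬p3   [De Morgan]
≡ (p2 ∧ ¬¬p1) ∨ ¬¬p3   [double negation]
≡ (p2 ∧ p1) ∨ ¬¬p3   [double negation]
≡ (p2 ∧ p1) ∨ p3   [double negation]
≡ (p2 ∨ p3) ∧ (p1 ∨ p3)   [distribute ∨ over ∧]

(p2 ∨ p3) ∧ (p1 ∨ p3)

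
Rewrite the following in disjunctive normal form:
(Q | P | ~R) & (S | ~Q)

(Q | P | ~R) & (S | ~Q)
⇔ (Q & S) | (Q & ~Q) | (P & S) | (P & ~Q) | (~R & S) | (~R & ~Q)   — distribute & over |
⇔ (Q & S) | (P & S) | (P & ~Q) | (~R & S) | (~R & ~Q)   — simplify

(Q & S) | (P & S) | (P & ~Q) | (~R & S) | (~R & ~Q)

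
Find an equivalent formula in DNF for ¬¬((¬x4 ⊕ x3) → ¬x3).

(x3 ∧ ¬x4) ∨ ¬x3

¬¬((¬x4 ⊕ x3) → ¬x3)
= ¬¬(¬(¬x4 ⊕ x3) ∨ ¬x3)   — eliminate →
= ¬¬(¬((¬x4 ∧ ¬x3) ∨ (¬¬x4 ∧ x3)) ∨ ¬x3)   — expand ⊕
= ¬((¬x4 ∧ ¬x3) ∨ (¬¬x4 ∧ x3)) ∨ ¬x3   — double negation
= (¬(¬x4 ∧ ¬x3) ∧ ¬(¬¬x4 ∧ x3)) ∨ ¬x3   — De Morgan
= ((¬¬x4 ∨ ¬¬x3) ∧ ¬(¬¬x4 ∧ x3)) ∨ ¬x3   — De Morgan
= ((x4 ∨ ¬¬x3) ∧ ¬(¬¬x4 ∧ x3)) ∨ ¬x3   — double negation
= ((x4 ∨ x3) ∧ ¬(¬¬x4 ∧ x3)) ∨ ¬x3   — double negation
= ((x4 ∨ x3) ∧ (¬¬¬x4 ∨ ¬x3)) ∨ ¬x3   — De Morgan
= ((x4 ∨ x3) ∧ (¬x4 ∨ ¬x3)) ∨ ¬x3   — double negation
= (x4 ∧ ¬x4) ∨ (x4 ∧ ¬x3) ∨ (x3 ∧ ¬x4) ∨ (x3 ∧ ¬x3) ∨ ¬x3   — distribute ∧ over ∨
= (x3 ∧ ¬x4) ∨ ¬x3   — simplify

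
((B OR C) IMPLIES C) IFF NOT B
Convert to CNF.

((B OR C) IMPLIES C) IFF NOT B
≡ (((B OR C) IMPLIES C) IMPLIES NOT B) AND (NOT B IMPLIES ((B OR C) IMPLIES C))   [eliminate IFF]
≡ (NOT ((B OR C) IMPLIES C) OR NOT B) AND (NOT B IMPLIES ((B OR C) IMPLIES C))   [eliminate IMPLIES]
≡ (NOT (NOT (B OR C) OR C) OR NOT B) AND (NOT B IMPLIES ((B OR C) IMPLIES C))   [eliminate IMPLIES]
≡ (NOT (NOT (B OR C) OR C) OR NOT B) AND (NOT NOT B OR ((B OR C) IMPLIES C))   [eliminate IMPLIES]
≡ (NOT (NOT (B OR C) OR C) OR NOT B) AND (NOT NOT B OR NOT (B OR C) OR C)   [eliminate IMPLIES]
≡ ((NOT NOT (B OR C) AND NOT C) OR NOT B) AND (NOT NOT B OR NOT (B OR C) OR C)   [De Morgan]
≡ (((B OR C) AND NOT C) OR NOT B) AND (NOT NOT B OR NOT (B OR C) OR C)   [double negation]
≡ (((B OR C) AND NOT C) OR NOT B) AND (B OR NOT (B OR C) OR C)   [double negation]
≡ (((B OR C) AND NOT C) OR NOT B) AND (B OR (NOT B AND NOT C) OR C)   [De Morgan]
≡ (B OR C OR NOT B) AND (NOT C OR NOT B) AND (B OR NOT B OR C) AND (B OR NOT C OR C)   [distribute OR over AND]
≡ NOT C OR NOT B   [simplify]

NOT C OR NOT B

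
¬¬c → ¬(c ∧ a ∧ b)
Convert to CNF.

¬c ∨ ¬a ∨ ¬b

¬¬c → ¬(c ∧ a ∧ b)
≡ ¬¬¬c ∨ ¬(c ∧ a ∧ b)   [eliminate →]
≡ ¬c ∨ ¬(c ∧ a ∧ b)   [double negation]
≡ ¬c ∨ ¬c ∨ ¬a ∨ ¬b   [De Morgan]
≡ ¬c ∨ ¬a ∨ ¬b   [simplify]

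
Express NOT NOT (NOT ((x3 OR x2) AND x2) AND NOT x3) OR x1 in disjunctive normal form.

(NOT x3 AND NOT x2) OR x1

NOT NOT (NOT ((x3 OR x2) AND x2) AND NOT x3) OR x1
≡ (NOT ((x3 OR x2) AND x2) AND NOT x3) OR x1   [double negation]
≡ ((NOT (x3 OR x2) OR NOT x2) AND NOT x3) OR x1   [De Morgan]
≡ (((NOT x3 AND NOT x2) OR NOT x2) AND NOT x3) OR x1   [De Morgan]
≡ (NOT x3 AND NOT x2 AND NOT x3) OR (NOT x2 AND NOT x3) OR x1   [distribute AND over OR]
≡ (NOT x3 AND NOT x2) OR x1   [simplify]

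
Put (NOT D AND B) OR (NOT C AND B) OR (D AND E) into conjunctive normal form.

(NOT D OR NOT C OR E) AND (B OR D) AND (B OR E)

(NOT D AND B) OR (NOT C AND B) OR (D AND E)
= (NOT D OR NOT C OR D) AND (NOT D OR NOT C OR E) AND (NOT D OR B OR D) AND (NOT D OR B OR E) AND (B OR NOT C OR D) AND (B OR NOT C OR E) AND (B OR B OR D) AND (B OR B OR E)   — distribute OR over AND
= (NOT D OR NOT C OR E) AND (B OR D) AND (B OR E)   — simplify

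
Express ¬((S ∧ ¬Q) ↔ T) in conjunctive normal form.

¬((S ∧ ¬Q) ↔ T)
⇔ ¬(((S ∧ ¬Q) → T) ∧ (T → (S ∧ ¬Q)))
⇔ ¬((¬(S ∧ ¬Q) ∨ T) ∧ (T → (S ∧ ¬Q)))
⇔ ¬((¬(S ∧ ¬Q) ∨ T) ∧ (¬T ∨ (S ∧ ¬Q)))
⇔ ¬(¬(S ∧ ¬Q) ∨ T) ∨ ¬(¬T ∨ (S ∧ ¬Q))
⇔ (¬¬(S ∧ ¬Q) ∧ ¬T) ∨ ¬(¬T ∨ (S ∧ ¬Q))
⇔ (S ∧ ¬Q ∧ ¬T) ∨ ¬(¬T ∨ (S ∧ ¬Q))
⇔ (S ∧ ¬Q ∧ ¬T) ∨ (¬¬T ∧ ¬(S ∧ ¬Q))
⇔ (S ∧ ¬Q ∧ ¬T) ∨ (T ∧ ¬(S ∧ ¬Q))
⇔ (S ∧ ¬Q ∧ ¬T) ∨ (T ∧ (¬S ∨ ¬¬Q))
⇔ (S ∧ ¬Q ∧ ¬T) ∨ (T ∧ (¬S ∨ Q))
⇔ (S ∨ T) ∧ (S ∨ ¬S ∨ Q) ∧ (¬Q ∨ T) ∧ (¬Q ∨ ¬S ∨ Q) ∧ (¬T ∨ T) ∧ (¬T ∨ ¬S ∨ Q)
⇔ (S ∨ T) ∧ (¬Q ∨ T) ∧ (¬T ∨ ¬S ∨ Q)

(S ∨ T) ∧ (¬Q ∨ T) ∧ (¬T ∨ ¬S ∨ Q)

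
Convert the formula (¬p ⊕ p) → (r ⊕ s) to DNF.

(¬p ⊕ p) → (r ⊕ s)
≡ ¬(¬p ⊕ p) ∨ (r ⊕ s)   (eliminate →)
≡ ¬((¬p ∧ ¬p) ∨ (¬¬p ∧ p)) ∨ (r ⊕ s)   (expand ⊕)
≡ ¬((¬p ∧ ¬p) ∨ (¬¬p ∧ p)) ∨ (r ∧ ¬s) ∨ (¬r ∧ s)   (expand ⊕)
≡ (¬(¬p ∧ ¬p) ∧ ¬(¬¬p ∧ p)) ∨ (r ∧ ¬s) ∨ (¬r ∧ s)   (De Morgan)
≡ ((¬¬p ∨ ¬¬p) ∧ ¬(¬¬p ∧ p)) ∨ (r ∧ ¬s) ∨ (¬r ∧ s)   (De Morgan)
≡ ((p ∨ ¬¬p) ∧ ¬(¬¬p ∧ p)) ∨ (r ∧ ¬s) ∨ (¬r ∧ s)   (double negation)
≡ ((p ∨ p) ∧ ¬(¬¬p ∧ p)) ∨ (r ∧ ¬s) ∨ (¬r ∧ s)   (double negation)
≡ ((p ∨ p) ∧ (¬¬¬p ∨ ¬p)) ∨ (r ∧ ¬s) ∨ (¬r ∧ s)   (De Morgan)
≡ ((p ∨ p) ∧ (¬p ∨ ¬p)) ∨ (r ∧ ¬s) ∨ (¬r ∧ s)   (double negation)
≡ (p ∧ ¬p) ∨ (p ∧ ¬p) ∨ (p ∧ ¬p) ∨ (p ∧ ¬p) ∨ (r ∧ ¬s) ∨ (¬r ∧ s)   (distribute ∧ over ∨)
≡ (r ∧ ¬s) ∨ (¬r ∧ s)   (simplify)

(r ∧ ¬s) ∨ (¬r ∧ s)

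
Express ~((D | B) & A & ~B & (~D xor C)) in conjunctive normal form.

~((D | B) & A & ~B & (~D xor C))
≡ ~((D | B) & A & ~B & (~D | C) & ~(~D & C))
≡ ~(D | B) | ~A | ~~B | ~(~D | C) | ~~(~D & C)
≡ (~D & ~B) | ~A | ~~B | ~(~D | C) | ~~(~D & C)
≡ (~D & ~B) | ~A | B | ~(~D | C) | ~~(~D & C)
≡ (~D & ~B) | ~A | B | (~~D & ~C) | ~~(~D & C)
≡ (~D & ~B) | ~A | B | (D & ~C) | ~~(~D & C)
≡ (~D & ~B) | ~A | B | (D & ~C) | (~D & C)
≡ (~D | ~A | B | D | ~D) & (~D | ~A | B | D | C) & (~D | ~A | B | ~C | ~D) & (~D | ~A | B | ~C | C) & (~B | ~A | B | D | ~D) & (~B | ~A | B | D | C) & (~B | ~A | B | ~C | ~D) & (~B | ~A | B | ~C | C)
≡ ~D | ~A | B | ~C

~D | ~A | B | ~C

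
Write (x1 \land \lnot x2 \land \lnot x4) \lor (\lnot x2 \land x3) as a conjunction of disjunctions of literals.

(x1 \land \lnot x2 \land \lnot x4) \lor (\lnot x2 \land x3)
≡ (x1 \lor \lnot x2) \land (x1 \lor x3) \land (\lnot x2 \lor \lnot x2) \land (\lnot x2 \lor x3) \land (\lnot x4 \lor \lnot x2) \land (\lnot x4 \lor x3)
≡ (x1 \lor x3) \land \lnot x2 \land (\lnot x4 \lor x3)

(x1 \lor x3) \land \lnot x2 \land (\lnot x4 \lor x3)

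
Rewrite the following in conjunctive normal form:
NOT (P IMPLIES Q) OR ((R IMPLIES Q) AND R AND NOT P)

NOT (P IMPLIES Q) OR ((R IMPLIES Q) AND R AND NOT P)
= NOT (NOT P OR Q) OR ((R IMPLIES Q) AND R AND NOT P)   — eliminate IMPLIES
= NOT (NOT P OR Q) OR ((NOT R OR Q) AND R AND NOT P)   — eliminate IMPLIES
= (NOT NOT P AND NOT Q) OR ((NOT R OR Q) AND R AND NOT P)   — De Morgan
= (P AND NOT Q) OR ((NOT R OR Q) AND R AND NOT P)   — double negation
= (P OR NOT R OR Q) AND (P OR R) AND (P OR NOT P) AND (NOT Q OR NOT R OR Q) AND (NOT Q OR R) AND (NOT Q OR NOT P)   — distribute OR over AND
= (P OR NOT R OR Q) AND (P OR R) AND (NOT Q OR R) AND (NOT Q OR NOT P)   — simplify

(P OR NOT R OR Q) AND (P OR R) AND (NOT Q OR R) AND (NOT Q OR NOT P)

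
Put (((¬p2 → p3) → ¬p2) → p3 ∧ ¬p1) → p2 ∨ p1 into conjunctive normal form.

¬p3 ∨ p1 ∨ p2

(((¬p2 → p3) → ¬p2) → p3 ∧ ¬p1) → p2 ∨ p1
⇔ ¬(((¬p2 → p3) → ¬p2) → p3 ∧ ¬p1) ∨ p2 ∨ p1   [eliminate →]
⇔ ¬(¬((¬p2 → p3) → ¬p2) ∨ p3 ∧ ¬p1) ∨ p2 ∨ p1   [eliminate →]
⇔ ¬(¬(¬(¬p2 → p3) ∨ ¬p2) ∨ p3 ∧ ¬p1) ∨ p2 ∨ p1   [eliminate →]
⇔ ¬(¬(¬(¬¬p2 ∨ p3) ∨ ¬p2) ∨ p3 ∧ ¬p1) ∨ p2 ∨ p1   [eliminate →]
⇔ ¬¬(¬(¬¬p2 ∨ p3) ∨ ¬p2) ∧ ¬(p3 ∧ ¬p1) ∨ p2 ∨ p1   [De Morgan]
⇔ (¬(¬¬p2 ∨ p3) ∨ ¬p2) ∧ ¬(p3 ∧ ¬p1) ∨ p2 ∨ p1   [double negation]
⇔ (¬¬¬p2 ∧ ¬p3 ∨ ¬p2) ∧ ¬(p3 ∧ ¬p1) ∨ p2 ∨ p1   [De Morgan]
⇔ (¬p2 ∧ ¬p3 ∨ ¬p2) ∧ ¬(p3 ∧ ¬p1) ∨ p2 ∨ p1   [double negation]
⇔ (¬p2 ∧ ¬p3 ∨ ¬p2) ∧ (¬p3 ∨ ¬¬p1) ∨ p2 ∨ p1   [De Morgan]
⇔ (¬p2 ∧ ¬p3 ∨ ¬p2) ∧ (¬p3 ∨ p1) ∨ p2 ∨ p1   [double negation]
⇔ (¬p2 ∨ ¬p2 ∨ p2 ∨ p1) ∧ (¬p3 ∨ ¬p2 ∨ p2 ∨ p1) ∧ (¬p3 ∨ p1 ∨ p2 ∨ p1)   [distribute ∨ over ∧]
⇔ ¬p3 ∨ p1 ∨ p2   [simplify]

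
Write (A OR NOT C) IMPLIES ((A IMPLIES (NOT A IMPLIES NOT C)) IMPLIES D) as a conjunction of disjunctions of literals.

(A OR NOT C) IMPLIES ((A IMPLIES (NOT A IMPLIES NOT C)) IMPLIES D)
≡ NOT (A OR NOT C) OR ((A IMPLIES (NOT A IMPLIES NOT C)) IMPLIES D)   (eliminate IMPLIES)
≡ NOT (A OR NOT C) OR NOT (A IMPLIES (NOT A IMPLIES NOT C)) OR D   (eliminate IMPLIES)
≡ NOT (A OR NOT C) OR NOT (NOT A OR (NOT A IMPLIES NOT C)) OR D   (eliminate IMPLIES)
≡ NOT (A OR NOT C) OR NOT (NOT A OR NOT NOT A OR NOT C) OR D   (eliminate IMPLIES)
≡ (NOT A AND NOT NOT C) OR NOT (NOT A OR NOT NOT A OR NOT C) OR D   (De Morgan)
≡ (NOT A AND C) OR NOT (NOT A OR NOT NOT A OR NOT C) OR D   (double negation)
≡ (NOT A AND C) OR (NOT NOT A AND NOT NOT NOT A AND NOT NOT C) OR D   (De Morgan)
≡ (NOT A AND C) OR (A AND NOT NOT NOT A AND NOT NOT C) OR D   (double negation)
≡ (NOT A AND C) OR (A AND NOT A AND NOT NOT C) OR D   (double negation)
≡ (NOT A AND C) OR (A AND NOT A AND C) OR D   (double negation)
≡ (NOT A OR A OR D) AND (NOT A OR NOT A OR D) AND (NOT A OR C OR D) AND (C OR A OR D) AND (C OR NOT A OR D) AND (C OR C OR D)   (distribute OR over AND)
≡ (NOT A OR D) AND (C OR D)   (simplify)

(NOT A OR D) AND (C OR D)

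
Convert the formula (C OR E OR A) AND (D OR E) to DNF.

(C OR E OR A) AND (D OR E)
⇔ (C AND D) OR (C AND E) OR (E AND D) OR (E AND E) OR (A AND D) OR (A AND E)   [distribute AND over OR]
⇔ (C AND D) OR E OR (A AND D)   [simplify]

(C AND D) OR E OR (A AND D)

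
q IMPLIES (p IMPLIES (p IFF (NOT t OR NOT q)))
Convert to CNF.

NOT q OR NOT p OR NOT t

q IMPLIES (p IMPLIES (p IFF (NOT t OR NOT q)))
≡ NOT q OR (p IMPLIES (p IFF (NOT t OR NOT q)))   — eliminate IMPLIES
≡ NOT q OR NOT p OR (p IFF (NOT t OR NOT q))   — eliminate IMPLIES
≡ NOT q OR NOT p OR ((p IMPLIES (NOT t OR NOT q)) AND ((NOT t OR NOT q) IMPLIES p))   — eliminate IFF
≡ NOT q OR NOT p OR ((NOT p OR NOT t OR NOT q) AND ((NOT t OR NOT q) IMPLIES p))   — eliminate IMPLIES
≡ NOT q OR NOT p OR ((NOT p OR NOT t OR NOT q) AND (NOT (NOT t OR NOT q) OR p))   — eliminate IMPLIES
≡ NOT q OR NOT p OR ((NOT p OR NOT t OR NOT q) AND ((NOT NOT t AND NOT NOT q) OR p))   — De Morgan
≡ NOT q OR NOT p OR ((NOT p OR NOT t OR NOT q) AND ((t AND NOT NOT q) OR p))   — double negation
≡ NOT q OR NOT p OR ((NOT p OR NOT t OR NOT q) AND ((t AND q) OR p))   — double negation
≡ (NOT q OR NOT p OR NOT p OR NOT t OR NOT q) AND (NOT q OR NOT p OR t OR p) AND (NOT q OR NOT p OR q OR p)   — distribute OR over AND
≡ NOT q OR NOT p OR NOT t   — simplify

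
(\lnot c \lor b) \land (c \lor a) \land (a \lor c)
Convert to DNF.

(\lnot c \land a) \lor (b \land c) \lor (b \land a)

(\lnot c \lor b) \land (c \lor a) \land (a \lor c)
≡ (\lnot c \land c \land a) \lor (\lnot c \land c \land c) \lor (\lnot c \land a \land a) \lor (\lnot c \land a \land c) \lor (b \land c \land a) \lor (b \land c \land c) \lor (b \land a \land a) \lor (b \land a \land c)   [distribute \land over \lor]
≡ (\lnot c \land a) \lor (b \land c) \lor (b \land a)   [simplify]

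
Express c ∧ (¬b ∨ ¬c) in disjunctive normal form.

c ∧ ¬b

c ∧ (¬b ∨ ¬c)
≡ (c ∧ ¬b) ∨ (c ∧ ¬c)   (distribute ∧ over ∨)
≡ c ∧ ¬b   (simplify)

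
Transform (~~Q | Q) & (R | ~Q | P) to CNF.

(~~Q | Q) & (R | ~Q | P)
= (Q | Q) & (R | ~Q | P)   (double negation)
= Q & (R | ~Q | P)   (simplify)

Q & (R | ~Q | P)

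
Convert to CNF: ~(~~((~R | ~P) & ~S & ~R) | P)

(R | S) & ~P

~(~~((~R | ~P) & ~S & ~R) | P)
= ~~~((~R | ~P) & ~S & ~R) & ~P   [De Morgan]
= ~((~R | ~P) & ~S & ~R) & ~P   [double negation]
= (~(~R | ~P) | ~~S | ~~R) & ~P   [De Morgan]
= ((~~R & ~~P) | ~~S | ~~R) & ~P   [De Morgan]
= ((R & ~~P) | ~~S | ~~R) & ~P   [double negation]
= ((R & P) | ~~S | ~~R) & ~P   [double negation]
= ((R & P) | S | ~~R) & ~P   [double negation]
= ((R & P) | S | R) & ~P   [double negation]
= (R | S | R) & (P | S | R) & ~P   [distribute | over &]
= (R | S) & ~P   [simplify]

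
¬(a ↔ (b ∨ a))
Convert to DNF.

¬(a ↔ (b ∨ a))
= ¬((a → (b ∨ a)) ∧ ((b ∨ a) → a))   (eliminate ↔)
= ¬((¬a ∨ b ∨ a) ∧ ((b ∨ a) → a))   (eliminate →)
= ¬((¬a ∨ b ∨ a) ∧ (¬(b ∨ a) ∨ a))   (eliminate →)
= ¬(¬a ∨ b ∨ a) ∨ ¬(¬(b ∨ a) ∨ a)   (De Morgan)
= (¬¬a ∧ ¬b ∧ ¬a) ∨ ¬(¬(b ∨ a) ∨ a)   (De Morgan)
= (a ∧ ¬b ∧ ¬a) ∨ ¬(¬(b ∨ a) ∨ a)   (double negation)
= (a ∧ ¬b ∧ ¬a) ∨ (¬¬(b ∨ a) ∧ ¬a)   (De Morgan)
= (a ∧ ¬b ∧ ¬a) ∨ ((b ∨ a) ∧ ¬a)   (double negation)
= (a ∧ ¬b ∧ ¬a) ∨ (b ∧ ¬a) ∨ (a ∧ ¬a)   (distribute ∧ over ∨)
= b ∧ ¬a   (simplify)

b ∧ ¬a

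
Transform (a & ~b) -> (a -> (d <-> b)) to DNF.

~a | b | (~d & ~b)

(a & ~b) -> (a -> (d <-> b))
⇔ ~(a & ~b) | (a -> (d <-> b))   (eliminate ->)
⇔ ~(a & ~b) | ~a | (d <-> b)   (eliminate ->)
⇔ ~(a & ~b) | ~a | ((d -> b) & (b -> d))   (eliminate <->)
⇔ ~(a & ~b) | ~a | ((~d | b) & (b -> d))   (eliminate ->)
⇔ ~(a & ~b) | ~a | ((~d | b) & (~b | d))   (eliminate ->)
⇔ ~a | ~~b | ~a | ((~d | b) & (~b | d))   (De Morgan)
⇔ ~a | b | ~a | ((~d | b) & (~b | d))   (double negation)
⇔ ~a | b | ~a | (~d & ~b) | (~d & d) | (b & ~b) | (b & d)   (distribute & over |)
⇔ ~a | b | (~d & ~b)   (simplify)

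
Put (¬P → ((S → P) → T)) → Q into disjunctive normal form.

(¬P → ((S → P) → T)) → Q
≡ ¬(¬P → ((S → P) → T)) ∨ Q   (eliminate →)
≡ ¬(¬¬P ∨ ((S → P) → T)) ∨ Q   (eliminate →)
≡ ¬(¬¬P ∨ ¬(S → P) ∨ T) ∨ Q   (eliminate →)
≡ ¬(¬¬P ∨ ¬(¬S ∨ P) ∨ T) ∨ Q   (eliminate →)
≡ (¬¬¬P ∧ ¬¬(¬S ∨ P) ∧ ¬T) ∨ Q   (De Morgan)
≡ (¬P ∧ ¬¬(¬S ∨ P) ∧ ¬T) ∨ Q   (double negation)
≡ (¬P ∧ (¬S ∨ P) ∧ ¬T) ∨ Q   (double negation)
≡ (¬P ∧ ¬S ∧ ¬T) ∨ (¬P ∧ P ∧ ¬T) ∨ Q   (distribute ∧ over ∨)
≡ (¬P ∧ ¬S ∧ ¬T) ∨ Q   (simplify)

(¬P ∧ ¬S ∧ ¬T) ∨ Q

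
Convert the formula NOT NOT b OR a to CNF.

NOT NOT b OR a
= b OR a   [double negation]

b OR a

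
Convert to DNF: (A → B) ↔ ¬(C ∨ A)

(A ∧ ¬B) ∨ (¬C ∧ ¬A)

(A → B) ↔ ¬(C ∨ A)
= ((A → B) → ¬(C ∨ A)) ∧ (¬(C ∨ A) → (A → B))   — eliminate ↔
= (¬(A → B) ∨ ¬(C ∨ A)) ∧ (¬(C ∨ A) → (A → B))   — eliminate →
= (¬(¬A ∨ B) ∨ ¬(C ∨ A)) ∧ (¬(C ∨ A) → (A → B))   — eliminate →
= (¬(¬A ∨ B) ∨ ¬(C ∨ A)) ∧ (¬¬(C ∨ A) ∨ (A → B))   — eliminate →
= (¬(¬A ∨ B) ∨ ¬(C ∨ A)) ∧ (¬¬(C ∨ A) ∨ ¬A ∨ B)   — eliminate →
= ((¬¬A ∧ ¬B) ∨ ¬(C ∨ A)) ∧ (¬¬(C ∨ A) ∨ ¬A ∨ B)   — De Morgan
= ((A ∧ ¬B) ∨ ¬(C ∨ A)) ∧ (¬¬(C ∨ A) ∨ ¬A ∨ B)   — double negation
= ((A ∧ ¬B) ∨ (¬C ∧ ¬A)) ∧ (¬¬(C ∨ A) ∨ ¬A ∨ B)   — De Morgan
= ((A ∧ ¬B) ∨ (¬C ∧ ¬A)) ∧ (C ∨ A ∨ ¬A ∨ B)   — double negation
= (A ∧ ¬B ∧ C) ∨ (A ∧ ¬B ∧ A) ∨ (A ∧ ¬B ∧ ¬A) ∨ (A ∧ ¬B ∧ B) ∨ (¬C ∧ ¬A ∧ C) ∨ (¬C ∧ ¬A ∧ A) ∨ (¬C ∧ ¬A ∧ ¬A) ∨ (¬C ∧ ¬A ∧ B)   — distribute ∧ over ∨
= (A ∧ ¬B) ∨ (¬C ∧ ¬A)   — simplify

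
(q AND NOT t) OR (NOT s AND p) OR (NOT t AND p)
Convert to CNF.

(q AND NOT t) OR (NOT s AND p) OR (NOT t AND p)
≡ (q OR NOT s OR NOT t) AND (q OR NOT s OR p) AND (q OR p OR NOT t) AND (q OR p OR p) AND (NOT t OR NOT s OR NOT t) AND (NOT t OR NOT s OR p) AND (NOT t OR p OR NOT t) AND (NOT t OR p OR p)   [distribute OR over AND]
≡ (q OR p) AND (NOT t OR NOT s) AND (NOT t OR p)   [simplify]

(q OR p) AND (NOT t OR NOT s) AND (NOT t OR p)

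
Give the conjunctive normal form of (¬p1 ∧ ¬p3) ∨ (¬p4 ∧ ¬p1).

¬p1 ∧ (¬p3 ∨ ¬p4)

(¬p1 ∧ ¬p3) ∨ (¬p4 ∧ ¬p1)
≡ (¬p1 ∨ ¬p4) ∧ (¬p1 ∨ ¬p1) ∧ (¬p3 ∨ ¬p4) ∧ (¬p3 ∨ ¬p1)
≡ ¬p1 ∧ (¬p3 ∨ ¬p4)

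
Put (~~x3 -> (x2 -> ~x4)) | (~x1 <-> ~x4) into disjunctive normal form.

~x3 | ~x2 | ~x4 | (x1 & x4)

(~~x3 -> (x2 -> ~x4)) | (~x1 <-> ~x4)
= ~~~x3 | (x2 -> ~x4) | (~x1 <-> ~x4)   [eliminate ->]
= ~~~x3 | ~x2 | ~x4 | (~x1 <-> ~x4)   [eliminate ->]
= ~~~x3 | ~x2 | ~x4 | ((~x1 -> ~x4) & (~x4 -> ~x1))   [eliminate <->]
= ~~~x3 | ~x2 | ~x4 | ((~~x1 | ~x4) & (~x4 -> ~x1))   [eliminate ->]
= ~~~x3 | ~x2 | ~x4 | ((~~x1 | ~x4) & (~~x4 | ~x1))   [eliminate ->]
= ~x3 | ~x2 | ~x4 | ((~~x1 | ~x4) & (~~x4 | ~x1))   [double negation]
= ~x3 | ~x2 | ~x4 | ((x1 | ~x4) & (~~x4 | ~x1))   [double negation]
= ~x3 | ~x2 | ~x4 | ((x1 | ~x4) & (x4 | ~x1))   [double negation]
= ~x3 | ~x2 | ~x4 | (x1 & x4) | (x1 & ~x1) | (~x4 & x4) | (~x4 & ~x1)   [distribute & over |]
= ~x3 | ~x2 | ~x4 | (x1 & x4)   [simplify]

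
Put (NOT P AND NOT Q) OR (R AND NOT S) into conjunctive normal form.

(NOT P OR R) AND (NOT P OR NOT S) AND (NOT Q OR R) AND (NOT Q OR NOT S)

(NOT P AND NOT Q) OR (R AND NOT S)
≡ (NOT P OR R) AND (NOT P OR NOT S) AND (NOT Q OR R) AND (NOT Q OR NOT S)   [distribute OR over AND]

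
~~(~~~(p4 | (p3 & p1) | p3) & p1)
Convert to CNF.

~p4 & ~p3 & p1

~~(~~~(p4 | (p3 & p1) | p3) & p1)
= ~~~(p4 | (p3 & p1) | p3) & p1   — double negation
= ~(p4 | (p3 & p1) | p3) & p1   — double negation
= ~p4 & ~(p3 & p1) & ~p3 & p1   — De Morgan
= ~p4 & (~p3 | ~p1) & ~p3 & p1   — De Morgan
= ~p4 & ~p3 & p1   — simplify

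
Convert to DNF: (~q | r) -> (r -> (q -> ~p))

~r | ~q | ~p

(~q | r) -> (r -> (q -> ~p))
= ~(~q | r) | (r -> (q -> ~p))
= ~(~q | r) | ~r | (q -> ~p)
= ~(~q | r) | ~r | ~q | ~p
= (~~q & ~r) | ~r | ~q | ~p
= (q & ~r) | ~r | ~q | ~p
= ~r | ~q | ~p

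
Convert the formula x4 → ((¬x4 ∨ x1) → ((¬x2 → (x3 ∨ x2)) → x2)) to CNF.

¬x4 ∨ ¬x1 ∨ ¬x3 ∨ x2

x4 → ((¬x4 ∨ x1) → ((¬x2 → (x3 ∨ x2)) → x2))
= ¬x4 ∨ ((¬x4 ∨ x1) → ((¬x2 → (x3 ∨ x2)) → x2))   [eliminate →]
= ¬x4 ∨ ¬(¬x4 ∨ x1) ∨ ((¬x2 → (x3 ∨ x2)) → x2)   [eliminate →]
= ¬x4 ∨ ¬(¬x4 ∨ x1) ∨ ¬(¬x2 → (x3 ∨ x2)) ∨ x2   [eliminate →]
= ¬x4 ∨ ¬(¬x4 ∨ x1) ∨ ¬(¬¬x2 ∨ x3 ∨ x2) ∨ x2   [eliminate →]
= ¬x4 ∨ (¬¬x4 ∧ ¬x1) ∨ ¬(¬¬x2 ∨ x3 ∨ x2) ∨ x2   [De Morgan]
= ¬x4 ∨ (x4 ∧ ¬x1) ∨ ¬(¬¬x2 ∨ x3 ∨ x2) ∨ x2   [double negation]
= ¬x4 ∨ (x4 ∧ ¬x1) ∨ (¬¬¬x2 ∧ ¬x3 ∧ ¬x2) ∨ x2   [De Morgan]
= ¬x4 ∨ (x4 ∧ ¬x1) ∨ (¬x2 ∧ ¬x3 ∧ ¬x2) ∨ x2   [double negation]
= (¬x4 ∨ x4 ∨ ¬x2 ∨ x2) ∧ (¬x4 ∨ x4 ∨ ¬x3 ∨ x2) ∧ (¬x4 ∨ x4 ∨ ¬x2 ∨ x2) ∧ (¬x4 ∨ ¬x1 ∨ ¬x2 ∨ x2) ∧ (¬x4 ∨ ¬x1 ∨ ¬x3 ∨ x2) ∧ (¬x4 ∨ ¬x1 ∨ ¬x2 ∨ x2)   [distribute ∨ over ∧]
= ¬x4 ∨ ¬x1 ∨ ¬x3 ∨ x2   [simplify]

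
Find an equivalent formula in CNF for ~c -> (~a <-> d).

~c -> (~a <-> d)
≡ ~~c | (~a <-> d)   [eliminate ->]
≡ ~~c | ((~a -> d) & (d -> ~a))   [eliminate <->]
≡ ~~c | ((~~a | d) & (d -> ~a))   [eliminate ->]
≡ ~~c | ((~~a | d) & (~d | ~a))   [eliminate ->]
≡ c | ((~~a | d) & (~d | ~a))   [double negation]
≡ c | ((a | d) & (~d | ~a))   [double negation]
≡ (c | a | d) & (c | ~d | ~a)   [distribute | over &]

(c | a | d) & (c | ~d | ~a)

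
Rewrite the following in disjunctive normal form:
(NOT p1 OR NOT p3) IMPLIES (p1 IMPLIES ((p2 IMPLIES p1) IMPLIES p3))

(NOT p1 OR NOT p3) IMPLIES (p1 IMPLIES ((p2 IMPLIES p1) IMPLIES p3))
⇔ NOT (NOT p1 OR NOT p3) OR (p1 IMPLIES ((p2 IMPLIES p1) IMPLIES p3))   — eliminate IMPLIES
⇔ NOT (NOT p1 OR NOT p3) OR NOT p1 OR ((p2 IMPLIES p1) IMPLIES p3)   — eliminate IMPLIES
⇔ NOT (NOT p1 OR NOT p3) OR NOT p1 OR NOT (p2 IMPLIES p1) OR p3   — eliminate IMPLIES
⇔ NOT (NOT p1 OR NOT p3) OR NOT p1 OR NOT (NOT p2 OR p1) OR p3   — eliminate IMPLIES
⇔ (NOT NOT p1 AND NOT NOT p3) OR NOT p1 OR NOT (NOT p2 OR p1) OR p3   — De Morgan
⇔ (p1 AND NOT NOT p3) OR NOT p1 OR NOT (NOT p2 OR p1) OR p3   — double negation
⇔ (p1 AND p3) OR NOT p1 OR NOT (NOT p2 OR p1) OR p3   — double negation
⇔ (p1 AND p3) OR NOT p1 OR (NOT NOT p2 AND NOT p1) OR p3   — De Morgan
⇔ (p1 AND p3) OR NOT p1 OR (p2 AND NOT p1) OR p3   — double negation
⇔ NOT p1 OR p3   — simplify

NOT p1 OR p3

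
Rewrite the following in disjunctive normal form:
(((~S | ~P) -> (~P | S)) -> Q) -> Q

(~P & ~Q) | (S & ~Q) | Q

(((~S | ~P) -> (~P | S)) -> Q) -> Q
≡ ~(((~S | ~P) -> (~P | S)) -> Q) | Q   (eliminate ->)
≡ ~(~((~S | ~P) -> (~P | S)) | Q) | Q   (eliminate ->)
≡ ~(~(~(~S | ~P) | ~P | S) | Q) | Q   (eliminate ->)
≡ (~~(~(~S | ~P) | ~P | S) & ~Q) | Q   (De Morgan)
≡ ((~(~S | ~P) | ~P | S) & ~Q) | Q   (double negation)
≡ (((~~S & ~~P) | ~P | S) & ~Q) | Q   (De Morgan)
≡ (((S & ~~P) | ~P | S) & ~Q) | Q   (double negation)
≡ (((S & P) | ~P | S) & ~Q) | Q   (double negation)
≡ (S & P & ~Q) | (~P & ~Q) | (S & ~Q) | Q   (distribute & over |)
≡ (~P & ~Q) | (S & ~Q) | Q   (simplify)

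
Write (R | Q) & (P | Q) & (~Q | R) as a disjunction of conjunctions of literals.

(R | Q) & (P | Q) & (~Q | R)
= (R & P & ~Q) | (R & P & R) | (R & Q & ~Q) | (R & Q & R) | (Q & P & ~Q) | (Q & P & R) | (Q & Q & ~Q) | (Q & Q & R)   — distribute & over |
= (R & P) | (R & Q)   — simplify

(R & P) | (R & Q)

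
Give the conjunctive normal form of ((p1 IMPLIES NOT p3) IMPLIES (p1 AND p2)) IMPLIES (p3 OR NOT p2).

NOT p1 OR NOT p2 OR p3

((p1 IMPLIES NOT p3) IMPLIES (p1 AND p2)) IMPLIES (p3 OR NOT p2)
= NOT ((p1 IMPLIES NOT p3) IMPLIES (p1 AND p2)) OR p3 OR NOT p2   [eliminate IMPLIES]
= NOT (NOT (p1 IMPLIES NOT p3) OR (p1 AND p2)) OR p3 OR NOT p2   [eliminate IMPLIES]
= NOT (NOT (NOT p1 OR NOT p3) OR (p1 AND p2)) OR p3 OR NOT p2   [eliminate IMPLIES]
= (NOT NOT (NOT p1 OR NOT p3) AND NOT (p1 AND p2)) OR p3 OR NOT p2   [De Morgan]
= ((NOT p1 OR NOT p3) AND NOT (p1 AND p2)) OR p3 OR NOT p2   [double negation]
= ((NOT p1 OR NOT p3) AND (NOT p1 OR NOT p2)) OR p3 OR NOT p2   [De Morgan]
= (NOT p1 OR NOT p3 OR p3 OR NOT p2) AND (NOT p1 OR NOT p2 OR p3 OR NOT p2)   [distribute OR over AND]
= NOT p1 OR NOT p2 OR p3   [simplify]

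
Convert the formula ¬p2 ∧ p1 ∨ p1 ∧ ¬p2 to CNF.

¬p2 ∧ p1 ∨ p1 ∧ ¬p2
⇔ (¬p2 ∨ p1) ∧ (¬p2 ∨ ¬p2) ∧ (p1 ∨ p1) ∧ (p1 ∨ ¬p2)   [distribute ∨ over ∧]
⇔ ¬p2 ∧ p1   [simplify]

¬p2 ∧ p1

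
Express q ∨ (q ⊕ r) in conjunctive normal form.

q ∨ r

q ∨ (q ⊕ r)
≡ q ∨ ((q ∨ r) ∧ ¬(q ∧ r))   [expand ⊕]
≡ q ∨ ((q ∨ r) ∧ (¬q ∨ ¬r))   [De Morgan]
≡ (q ∨ q ∨ r) ∧ (q ∨ ¬q ∨ ¬r)   [distribute ∨ over ∧]
≡ q ∨ r   [simplify]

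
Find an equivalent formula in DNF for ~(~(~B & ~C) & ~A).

~(~(~B & ~C) & ~A)
≡ ~~(~B & ~C) | ~~A   (De Morgan)
≡ (~B & ~C) | ~~A   (double negation)
≡ (~B & ~C) | A   (double negation)

(~B & ~C) | A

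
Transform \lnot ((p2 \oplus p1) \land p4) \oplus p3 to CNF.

(\lnot p2 \lor p1 \lor \lnot p4 \lor p3) \land (\lnot p1 \lor p2 \lor \lnot p4 \lor p3) \land (p2 \lor p1 \lor \lnot p3) \land (\lnot p2 \lor \lnot p1 \lor \lnot p3) \land (p4 \lor \lnot p3)

\lnot ((p2 \oplus p1) \land p4) \oplus p3
≡ (\lnot ((p2 \oplus p1) \land p4) \lor p3) \land \lnot (\lnot ((p2 \oplus p1) \land p4) \land p3)
≡ (\lnot ((p2 \lor p1) \land \lnot (p2 \land p1) \land p4) \lor p3) \land \lnot (\lnot ((p2 \oplus p1) \land p4) \land p3)
≡ (\lnot ((p2 \lor p1) \land \lnot (p2 \land p1) \land p4) \lor p3) \land \lnot (\lnot ((p2 \lor p1) \land \lnot (p2 \land p1) \land p4) \land p3)
≡ (\lnot (p2 \lor p1) \lor \lnot \lnot (p2 \land p1) \lor \lnot p4 \lor p3) \land \lnot (\lnot ((p2 \lor p1) \land \lnot (p2 \land p1) \land p4) \land p3)
≡ (\lnot p2 \land \lnot p1 \lor \lnot \lnot (p2 \land p1) \lor \lnot p4 \lor p3) \land \lnot (\lnot ((p2 \lor p1) \land \lnot (p2 \land p1) \land p4) \land p3)
≡ (\lnot p2 \land \lnot p1 \lor p2 \land p1 \lor \lnot p4 \lor p3) \land \lnot (\lnot ((p2 \lor p1) \land \lnot (p2 \land p1) \land p4) \land p3)
≡ (\lnot p2 \land \lnot p1 \lor p2 \land p1 \lor \lnot p4 \lor p3) \land (\lnot \lnot ((p2 \lor p1) \land \lnot (p2 \land p1) \land p4) \lor \lnot p3)
≡ (\lnot p2 \land \lnot p1 \lor p2 \land p1 \lor \lnot p4 \lor p3) \land ((p2 \lor p1) \land \lnot (p2 \land p1) \land p4 \lor \lnot p3)
≡ (\lnot p2 \land \lnot p1 \lor p2 \land p1 \lor \lnot p4 \lor p3) \land ((p2 \lor p1) \land (\lnot p2 \lor \lnot p1) \land p4 \lor \lnot p3)
≡ (\lnot p2 \lor p2 \lor \lnot p4 \lor p3) \land (\lnot p2 \lor p1 \lor \lnot p4 \lor p3) \land (\lnot p1 \lor p2 \lor \lnot p4 \lor p3) \land (\lnot p1 \lor p1 \lor \lnot p4 \lor p3) \land (p2 \lor p1 \lor \lnot p3) \land (\lnot p2 \lor \lnot p1 \lor \lnot p3) \land (p4 \lor \lnot p3)
≡ (\lnot p2 \lor p1 \lor \lnot p4 \lor p3) \land (\lnot p1 \lor p2 \lor \lnot p4 \lor p3) \land (p2 \lor p1 \lor \lnot p3) \land (\lnot p2 \lor \lnot p1 \lor \lnot p3) \land (p4 \lor \lnot p3)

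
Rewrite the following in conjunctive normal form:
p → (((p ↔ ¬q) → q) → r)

¬p ∨ ¬q ∨ r

p → (((p ↔ ¬q) → q) → r)
= ¬p ∨ (((p ↔ ¬q) → q) → r)   [eliminate →]
= ¬p ∨ ¬((p ↔ ¬q) → q) ∨ r   [eliminate →]
= ¬p ∨ ¬(¬(p ↔ ¬q) ∨ q) ∨ r   [eliminate →]
= ¬p ∨ ¬(¬((p → ¬q) ∧ (¬q → p)) ∨ q) ∨ r   [eliminate ↔]
= ¬p ∨ ¬(¬((¬p ∨ ¬q) ∧ (¬q → p)) ∨ q) ∨ r   [eliminate →]
= ¬p ∨ ¬(¬((¬p ∨ ¬q) ∧ (¬¬q ∨ p)) ∨ q) ∨ r   [eliminate →]
= ¬p ∨ (¬¬((¬p ∨ ¬q) ∧ (¬¬q ∨ p)) ∧ ¬q) ∨ r   [De Morgan]
= ¬p ∨ ((¬p ∨ ¬q) ∧ (¬¬q ∨ p) ∧ ¬q) ∨ r   [double negation]
= ¬p ∨ ((¬p ∨ ¬q) ∧ (q ∨ p) ∧ ¬q) ∨ r   [double negation]
= (¬p ∨ ¬p ∨ ¬q ∨ r) ∧ (¬p ∨ q ∨ p ∨ r) ∧ (¬p ∨ ¬q ∨ r)   [distribute ∨ over ∧]
= ¬p ∨ ¬q ∨ r   [simplify]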